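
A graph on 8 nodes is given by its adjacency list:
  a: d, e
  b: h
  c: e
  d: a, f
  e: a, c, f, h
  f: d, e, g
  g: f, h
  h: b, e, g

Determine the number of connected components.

Starting from a we can reach a, b, c, d, e, f, g, h. That is one component of size 8.
Total: 1 component.

1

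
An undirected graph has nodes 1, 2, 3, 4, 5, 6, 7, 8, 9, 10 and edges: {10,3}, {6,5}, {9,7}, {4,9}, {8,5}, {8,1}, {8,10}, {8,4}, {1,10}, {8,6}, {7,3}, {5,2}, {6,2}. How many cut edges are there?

0

The edges on the cycle 8-6-2-5-8 are not bridges since each lies on that cycle.
Every edge lies on some cycle, so there are no bridges.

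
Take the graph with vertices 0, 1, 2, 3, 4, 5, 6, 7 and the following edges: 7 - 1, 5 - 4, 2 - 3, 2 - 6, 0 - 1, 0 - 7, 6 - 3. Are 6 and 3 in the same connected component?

From 6 we can reach 2, 3, 6, which includes 3.

Yes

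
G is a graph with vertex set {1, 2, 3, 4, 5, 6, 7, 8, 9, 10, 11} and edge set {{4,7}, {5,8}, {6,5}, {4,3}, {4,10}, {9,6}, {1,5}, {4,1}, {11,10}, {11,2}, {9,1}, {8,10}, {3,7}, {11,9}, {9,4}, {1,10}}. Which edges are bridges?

The edges on the cycle 4-3-7-4 are not bridges since each lies on that cycle.
But removing 2-11 disconnects 2 from 11 — this is a bridge.

11-2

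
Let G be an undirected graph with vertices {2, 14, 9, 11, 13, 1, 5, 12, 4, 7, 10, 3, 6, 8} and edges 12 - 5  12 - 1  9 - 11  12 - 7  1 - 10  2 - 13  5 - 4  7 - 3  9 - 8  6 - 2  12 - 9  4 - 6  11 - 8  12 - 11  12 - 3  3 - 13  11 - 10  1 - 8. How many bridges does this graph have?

The edges on the cycle 12-1-10-11-12 are not bridges since each lies on that cycle.
Every edge lies on some cycle, so there are no bridges.

0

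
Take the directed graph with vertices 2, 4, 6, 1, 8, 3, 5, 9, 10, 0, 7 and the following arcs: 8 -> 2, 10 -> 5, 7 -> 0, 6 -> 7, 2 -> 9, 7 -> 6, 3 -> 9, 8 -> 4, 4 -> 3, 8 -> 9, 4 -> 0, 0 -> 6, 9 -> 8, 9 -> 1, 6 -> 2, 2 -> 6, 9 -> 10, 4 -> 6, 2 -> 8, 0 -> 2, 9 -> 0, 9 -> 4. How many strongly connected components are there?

4

{0, 2, 3, 4, 6, 7, 8, 9} are all mutually reachable — one SCC of size 8.
{5} is an SCC by itself.
{1} is an SCC by itself.
{10} is an SCC by itself.
That gives 4 strongly connected components.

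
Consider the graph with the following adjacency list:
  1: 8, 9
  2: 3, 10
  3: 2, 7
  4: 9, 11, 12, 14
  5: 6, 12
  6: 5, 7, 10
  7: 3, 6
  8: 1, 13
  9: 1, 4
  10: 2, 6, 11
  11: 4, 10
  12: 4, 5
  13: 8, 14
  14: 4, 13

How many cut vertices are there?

Removing 4 increases the component count from 1 to 2, so 4 is a cut vertex.
By contrast removing 12 leaves 1 component; it is not a cut vertex. No other vertex is a cut vertex either.

1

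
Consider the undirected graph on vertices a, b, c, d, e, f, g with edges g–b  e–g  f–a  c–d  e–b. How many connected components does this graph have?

Starting from c we can reach c, d. That is one component of size 2.
Starting from a we can reach a, f. That is one component of size 2.
Starting from b we can reach b, e, g. That is one component of size 3.
Total: 3 components.

3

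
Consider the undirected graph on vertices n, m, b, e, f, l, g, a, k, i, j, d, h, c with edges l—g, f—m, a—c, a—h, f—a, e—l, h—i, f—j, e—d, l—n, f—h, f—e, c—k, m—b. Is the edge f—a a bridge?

No

After removing f—a, the path f-h-a still connects them, so the edge is not a bridge.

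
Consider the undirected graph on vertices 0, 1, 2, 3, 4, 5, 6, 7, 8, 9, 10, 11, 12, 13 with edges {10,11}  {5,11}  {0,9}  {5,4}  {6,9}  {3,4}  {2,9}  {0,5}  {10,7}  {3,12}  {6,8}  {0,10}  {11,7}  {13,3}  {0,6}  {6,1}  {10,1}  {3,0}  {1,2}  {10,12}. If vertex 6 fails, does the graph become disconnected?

Yes

Deleting 6 raises the number of components from 1 to 2, so 6 is a cut vertex.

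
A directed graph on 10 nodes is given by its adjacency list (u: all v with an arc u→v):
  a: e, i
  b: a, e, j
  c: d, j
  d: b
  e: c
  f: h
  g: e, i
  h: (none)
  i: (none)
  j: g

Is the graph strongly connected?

There is no directed path from g to f, so the graph is not strongly connected.

No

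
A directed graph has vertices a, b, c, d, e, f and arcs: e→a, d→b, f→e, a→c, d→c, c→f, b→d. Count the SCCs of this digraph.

{a, c, e, f} are all mutually reachable — one SCC of size 4.
{b, d} are all mutually reachable — one SCC of size 2.
That gives 2 strongly connected components.

2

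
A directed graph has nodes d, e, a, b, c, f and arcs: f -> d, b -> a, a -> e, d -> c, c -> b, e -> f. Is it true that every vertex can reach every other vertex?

From e we can reach every vertex (a, b, c, d, e, f), and every vertex can reach e (a, b, c, d, e, f). So the whole graph is one strongly connected component.

Yes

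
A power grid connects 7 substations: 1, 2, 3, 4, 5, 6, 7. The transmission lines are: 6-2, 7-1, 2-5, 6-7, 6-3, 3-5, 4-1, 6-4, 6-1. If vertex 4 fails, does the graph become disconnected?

Deleting 4 leaves 1 component (was 1) (its neighbors 1, 6 remain connected to each other), so 4 is not a cut vertex.

No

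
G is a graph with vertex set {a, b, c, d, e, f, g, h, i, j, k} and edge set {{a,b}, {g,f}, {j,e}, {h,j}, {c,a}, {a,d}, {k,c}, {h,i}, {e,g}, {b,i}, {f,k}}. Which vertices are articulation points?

a

Removing a increases the component count from 1 to 2, so a is a cut vertex.
By contrast removing h leaves 1 component; it is not a cut vertex. No other vertex is a cut vertex either.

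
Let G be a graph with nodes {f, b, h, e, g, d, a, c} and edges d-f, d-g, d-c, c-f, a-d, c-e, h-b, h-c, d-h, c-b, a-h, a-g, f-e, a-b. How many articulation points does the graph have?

0

Removing f, for instance, still leaves 1 component. No single vertex removal increases the component count — the graph has no articulation points.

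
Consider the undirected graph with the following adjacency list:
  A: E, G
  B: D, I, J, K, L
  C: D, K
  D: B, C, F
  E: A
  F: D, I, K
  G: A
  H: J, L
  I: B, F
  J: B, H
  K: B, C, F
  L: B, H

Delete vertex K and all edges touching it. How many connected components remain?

With K gone, the remaining components are: {A, E, G}; {B, C, D, F, H, I, J, L}.
That is 2 components.

2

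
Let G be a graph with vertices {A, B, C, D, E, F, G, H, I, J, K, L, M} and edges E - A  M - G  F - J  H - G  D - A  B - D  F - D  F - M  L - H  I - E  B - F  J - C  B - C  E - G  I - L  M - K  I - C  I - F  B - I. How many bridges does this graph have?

1

The edges on the cycle B-I-F-J-C-B are not bridges since each lies on that cycle.
But removing K - M disconnects K from M — this is a bridge.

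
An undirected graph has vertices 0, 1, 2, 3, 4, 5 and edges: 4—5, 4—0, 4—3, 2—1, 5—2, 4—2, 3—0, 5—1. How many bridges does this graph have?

The edges on the cycle 4-3-0-4 are not bridges since each lies on that cycle.
Every edge lies on some cycle, so there are no bridges.

0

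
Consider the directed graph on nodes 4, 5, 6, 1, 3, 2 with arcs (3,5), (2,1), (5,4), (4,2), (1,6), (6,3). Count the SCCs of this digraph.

{1, 2, 3, 4, 5, 6} are all mutually reachable — one SCC of size 6.
That gives 1 strongly connected component.

1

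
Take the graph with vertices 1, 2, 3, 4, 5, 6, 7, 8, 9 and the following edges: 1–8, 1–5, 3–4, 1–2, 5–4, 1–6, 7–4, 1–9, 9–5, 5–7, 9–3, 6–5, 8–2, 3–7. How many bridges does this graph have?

The edges on the cycle 1-8-2-1 are not bridges since each lies on that cycle.
Every edge lies on some cycle, so there are no bridges.

0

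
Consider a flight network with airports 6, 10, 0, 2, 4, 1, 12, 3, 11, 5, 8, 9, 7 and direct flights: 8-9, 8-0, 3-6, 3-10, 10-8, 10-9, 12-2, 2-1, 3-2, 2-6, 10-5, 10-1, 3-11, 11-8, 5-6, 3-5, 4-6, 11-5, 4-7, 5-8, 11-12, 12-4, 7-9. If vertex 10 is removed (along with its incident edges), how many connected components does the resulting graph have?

With 10 gone, the remaining components are: {0, 1, 2, 3, 4, 5, 6, 7, 8, 9, 11, 12}.
That is 1 component.

1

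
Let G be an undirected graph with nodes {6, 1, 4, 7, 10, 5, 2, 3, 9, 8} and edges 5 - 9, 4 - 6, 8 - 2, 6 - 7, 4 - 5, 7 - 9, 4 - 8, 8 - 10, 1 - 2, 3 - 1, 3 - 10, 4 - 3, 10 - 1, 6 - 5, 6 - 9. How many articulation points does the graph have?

1

Removing 4 increases the component count from 1 to 2, so 4 is a cut vertex.
By contrast removing 8 leaves 1 component; it is not a cut vertex. No other vertex is a cut vertex either.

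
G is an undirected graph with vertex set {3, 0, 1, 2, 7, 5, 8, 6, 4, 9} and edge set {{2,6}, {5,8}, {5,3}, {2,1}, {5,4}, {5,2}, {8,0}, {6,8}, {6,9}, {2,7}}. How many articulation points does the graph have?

Removing 2 increases the component count from 1 to 3, so 2 is a cut vertex.
Removing 5 increases the component count from 1 to 3, so 5 is a cut vertex.
Removing 6 increases the component count from 1 to 2, so 6 is a cut vertex.
Likewise 8 is a cut vertex.
By contrast removing 3 leaves 1 component; it is not a cut vertex. No other vertex is a cut vertex either.

4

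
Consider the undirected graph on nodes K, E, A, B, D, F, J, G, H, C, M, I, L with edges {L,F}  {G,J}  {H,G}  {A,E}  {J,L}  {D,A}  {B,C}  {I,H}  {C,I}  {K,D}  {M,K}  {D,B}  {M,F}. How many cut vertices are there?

Removing A increases the component count from 1 to 2, so A is a cut vertex.
Removing D increases the component count from 1 to 2, so D is a cut vertex.
By contrast removing C leaves 1 component; it is not a cut vertex. No other vertex is a cut vertex either.

2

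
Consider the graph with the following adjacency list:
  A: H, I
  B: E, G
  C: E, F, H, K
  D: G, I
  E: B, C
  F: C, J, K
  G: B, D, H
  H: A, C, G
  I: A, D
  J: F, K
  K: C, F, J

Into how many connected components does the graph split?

1

Starting from A we can reach A, B, C, D, E, F, G, H, I, J, K. That is one component of size 11.
Total: 1 component.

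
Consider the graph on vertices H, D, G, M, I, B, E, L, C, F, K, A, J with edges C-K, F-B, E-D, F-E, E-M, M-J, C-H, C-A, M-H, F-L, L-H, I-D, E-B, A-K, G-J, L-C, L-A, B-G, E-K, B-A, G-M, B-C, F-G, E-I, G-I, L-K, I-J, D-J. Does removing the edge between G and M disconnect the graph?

After removing G-M, the path G-J-M still connects them, so the edge is not a bridge.

No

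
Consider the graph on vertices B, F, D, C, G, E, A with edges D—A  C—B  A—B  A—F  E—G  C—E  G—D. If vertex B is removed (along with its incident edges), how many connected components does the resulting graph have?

With B gone, the remaining components are: {A, C, D, E, F, G}.
That is 1 component.

1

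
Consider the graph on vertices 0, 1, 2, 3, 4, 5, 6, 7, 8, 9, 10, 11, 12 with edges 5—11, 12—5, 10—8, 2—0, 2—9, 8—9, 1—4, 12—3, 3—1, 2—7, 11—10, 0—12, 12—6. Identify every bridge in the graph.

1-3, 1-4, 12-3, 12-6, 2-7

The edges on the cycle 2-0-12-5-11-10-8-9-2 are not bridges since each lies on that cycle.
But removing 12—3 disconnects 12 from 3; removing 1—4 disconnects 1 from 4; removing 3—1 disconnects 3 from 1; removing 6—12 disconnects 6 from 12 — these are bridges.
In total 5 edges are bridges.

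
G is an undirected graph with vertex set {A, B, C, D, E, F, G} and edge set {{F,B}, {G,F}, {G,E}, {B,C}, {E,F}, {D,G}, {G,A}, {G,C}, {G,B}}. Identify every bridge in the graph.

The edges on the cycle G-E-F-G are not bridges since each lies on that cycle.
But removing G—A disconnects G from A; removing G—D disconnects G from D — these are bridges.

A-G, D-G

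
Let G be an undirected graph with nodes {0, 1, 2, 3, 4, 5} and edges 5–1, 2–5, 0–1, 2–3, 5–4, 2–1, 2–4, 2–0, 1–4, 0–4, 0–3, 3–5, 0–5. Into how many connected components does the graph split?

1

Starting from 0 we can reach 0, 1, 2, 3, 4, 5. That is one component of size 6.
Total: 1 component.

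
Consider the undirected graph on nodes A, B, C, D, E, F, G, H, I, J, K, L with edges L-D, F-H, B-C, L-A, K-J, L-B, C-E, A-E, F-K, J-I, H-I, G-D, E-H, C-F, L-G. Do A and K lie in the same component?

Yes

From A we can reach A, B, C, D, E, F, G, H, I, J, K, L, which includes K.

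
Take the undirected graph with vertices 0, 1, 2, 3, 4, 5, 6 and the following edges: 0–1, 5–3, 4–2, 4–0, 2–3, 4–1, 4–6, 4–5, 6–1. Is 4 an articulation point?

Yes

Deleting 4 raises the number of components from 1 to 2, so 4 is a cut vertex.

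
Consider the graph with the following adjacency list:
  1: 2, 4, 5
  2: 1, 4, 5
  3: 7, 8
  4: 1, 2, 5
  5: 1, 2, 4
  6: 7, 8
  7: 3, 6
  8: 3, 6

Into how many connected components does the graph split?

Starting from 3 we can reach 3, 6, 7, 8. That is one component of size 4.
Starting from 1 we can reach 1, 2, 4, 5. That is one component of size 4.
Total: 2 components.

2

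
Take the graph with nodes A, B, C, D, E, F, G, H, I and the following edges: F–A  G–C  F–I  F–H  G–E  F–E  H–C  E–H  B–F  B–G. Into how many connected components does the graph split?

D is isolated — a component by itself.
Starting from A we can reach A, B, C, E, F, G, H, I. That is one component of size 8.
Total: 2 components.

2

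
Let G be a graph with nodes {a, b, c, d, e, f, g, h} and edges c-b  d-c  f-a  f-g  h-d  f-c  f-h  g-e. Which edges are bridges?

a-f, b-c, e-g, f-g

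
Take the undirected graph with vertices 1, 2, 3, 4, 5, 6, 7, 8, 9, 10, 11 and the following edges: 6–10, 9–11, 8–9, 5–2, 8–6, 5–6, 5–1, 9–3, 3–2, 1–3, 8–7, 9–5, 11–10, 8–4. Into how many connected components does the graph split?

1

Starting from 1 we can reach 1, 2, 3, 4, 5, 6, 7, 8, 9, 10, 11. That is one component of size 11.
Total: 1 component.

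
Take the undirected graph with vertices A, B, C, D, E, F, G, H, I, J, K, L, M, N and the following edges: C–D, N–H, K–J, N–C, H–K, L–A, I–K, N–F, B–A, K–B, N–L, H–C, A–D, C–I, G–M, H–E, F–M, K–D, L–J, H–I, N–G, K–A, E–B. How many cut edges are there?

The edges on the cycle N-F-M-G-N are not bridges since each lies on that cycle.
Every edge lies on some cycle, so there are no bridges.

0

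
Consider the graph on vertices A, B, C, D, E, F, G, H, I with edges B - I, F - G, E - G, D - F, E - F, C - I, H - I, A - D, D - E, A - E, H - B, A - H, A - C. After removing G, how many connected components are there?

With G gone, the remaining components are: {A, B, C, D, E, F, H, I}.
That is 1 component.

1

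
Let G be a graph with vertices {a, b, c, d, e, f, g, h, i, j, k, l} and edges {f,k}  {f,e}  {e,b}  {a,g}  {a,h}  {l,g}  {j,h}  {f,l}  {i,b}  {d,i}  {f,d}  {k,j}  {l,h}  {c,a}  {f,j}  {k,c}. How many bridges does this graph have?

0

The edges on the cycle f-d-i-b-e-f are not bridges since each lies on that cycle.
Every edge lies on some cycle, so there are no bridges.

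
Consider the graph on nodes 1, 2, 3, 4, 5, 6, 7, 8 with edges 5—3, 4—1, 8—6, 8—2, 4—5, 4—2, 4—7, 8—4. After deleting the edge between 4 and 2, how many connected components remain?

1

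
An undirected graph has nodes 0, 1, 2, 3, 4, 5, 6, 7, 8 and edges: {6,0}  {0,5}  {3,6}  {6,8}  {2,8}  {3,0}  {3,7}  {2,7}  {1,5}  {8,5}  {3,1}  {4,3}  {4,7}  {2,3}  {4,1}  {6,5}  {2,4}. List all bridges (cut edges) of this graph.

The edges on the cycle 2-4-1-5-8-2 are not bridges since each lies on that cycle.
Every edge lies on some cycle, so there are no bridges.

none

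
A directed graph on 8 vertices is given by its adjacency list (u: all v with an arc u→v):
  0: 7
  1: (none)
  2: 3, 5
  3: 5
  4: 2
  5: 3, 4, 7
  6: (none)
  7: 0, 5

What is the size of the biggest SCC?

6

{0, 2, 3, 4, 5, 7} are all mutually reachable — one SCC of size 6.
{6} is an SCC by itself.
{1} is an SCC by itself.
The largest has 6 vertices.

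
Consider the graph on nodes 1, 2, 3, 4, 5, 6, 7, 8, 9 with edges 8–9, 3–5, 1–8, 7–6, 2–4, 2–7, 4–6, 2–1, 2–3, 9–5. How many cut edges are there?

0

The edges on the cycle 2-4-6-7-2 are not bridges since each lies on that cycle.
Every edge lies on some cycle, so there are no bridges.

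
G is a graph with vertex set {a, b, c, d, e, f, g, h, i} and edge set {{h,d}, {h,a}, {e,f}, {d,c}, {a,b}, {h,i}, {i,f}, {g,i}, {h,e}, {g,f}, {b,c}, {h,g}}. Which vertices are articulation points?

h

Removing h increases the component count from 1 to 2, so h is a cut vertex.
By contrast removing e leaves 1 component; it is not a cut vertex. No other vertex is a cut vertex either.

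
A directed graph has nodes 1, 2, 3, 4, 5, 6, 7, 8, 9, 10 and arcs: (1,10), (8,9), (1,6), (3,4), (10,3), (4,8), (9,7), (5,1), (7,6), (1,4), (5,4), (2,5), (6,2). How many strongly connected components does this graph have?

1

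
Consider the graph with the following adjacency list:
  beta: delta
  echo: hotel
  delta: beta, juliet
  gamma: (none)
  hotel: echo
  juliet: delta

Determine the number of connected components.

3

gamma is isolated — a component by itself.
Starting from echo we can reach echo, hotel. That is one component of size 2.
Starting from beta we can reach beta, delta, juliet. That is one component of size 3.
Total: 3 components.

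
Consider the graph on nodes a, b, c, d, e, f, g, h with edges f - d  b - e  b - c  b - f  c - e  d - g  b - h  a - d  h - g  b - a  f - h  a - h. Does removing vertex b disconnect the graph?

Deleting b raises the number of components from 1 to 2, so b is a cut vertex.

Yes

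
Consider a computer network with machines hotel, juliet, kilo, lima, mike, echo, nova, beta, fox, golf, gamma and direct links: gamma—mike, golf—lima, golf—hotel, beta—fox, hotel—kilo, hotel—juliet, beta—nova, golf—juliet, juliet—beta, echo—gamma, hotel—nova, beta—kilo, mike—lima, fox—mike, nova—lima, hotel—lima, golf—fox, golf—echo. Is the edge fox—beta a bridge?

After removing fox—beta, the path fox-golf-juliet-beta still connects them, so the edge is not a bridge.

No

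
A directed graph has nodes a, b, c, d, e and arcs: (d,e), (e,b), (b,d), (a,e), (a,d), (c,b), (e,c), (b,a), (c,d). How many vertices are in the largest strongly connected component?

5

{a, b, c, d, e} are all mutually reachable — one SCC of size 5.
The largest has 5 vertices.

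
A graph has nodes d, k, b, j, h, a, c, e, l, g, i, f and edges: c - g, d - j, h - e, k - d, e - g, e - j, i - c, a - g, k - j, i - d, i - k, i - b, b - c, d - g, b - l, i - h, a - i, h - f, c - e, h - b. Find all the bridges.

b-l, f-h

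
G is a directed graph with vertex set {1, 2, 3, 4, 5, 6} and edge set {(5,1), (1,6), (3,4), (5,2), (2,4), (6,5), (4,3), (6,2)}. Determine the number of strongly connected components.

{1, 5, 6} are all mutually reachable — one SCC of size 3.
{3, 4} are all mutually reachable — one SCC of size 2.
{2} is an SCC by itself.
That gives 3 strongly connected components.

3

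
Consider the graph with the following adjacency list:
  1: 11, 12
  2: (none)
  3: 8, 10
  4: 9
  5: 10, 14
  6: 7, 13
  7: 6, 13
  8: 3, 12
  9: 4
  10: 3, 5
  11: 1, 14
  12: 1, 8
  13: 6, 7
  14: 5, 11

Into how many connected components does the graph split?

4

2 is isolated — a component by itself.
Starting from 4 we can reach 4, 9. That is one component of size 2.
Starting from 6 we can reach 6, 7, 13. That is one component of size 3.
Starting from 1 we can reach 1, 3, 5, 8, 10, 11, 12, 14. That is one component of size 8.
Total: 4 components.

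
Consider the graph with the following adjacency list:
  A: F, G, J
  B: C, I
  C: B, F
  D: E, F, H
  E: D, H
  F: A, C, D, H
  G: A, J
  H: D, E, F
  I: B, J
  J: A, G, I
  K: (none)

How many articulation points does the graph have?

Removing F increases the component count from 2 to 3, so F is a cut vertex.
By contrast removing I leaves 2 components; it is not a cut vertex. No other vertex is a cut vertex either.

1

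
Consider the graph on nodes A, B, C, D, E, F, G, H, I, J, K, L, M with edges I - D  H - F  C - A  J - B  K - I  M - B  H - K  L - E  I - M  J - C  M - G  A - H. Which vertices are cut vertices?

Removing H increases the component count from 2 to 3, so H is a cut vertex.
Removing I increases the component count from 2 to 3, so I is a cut vertex.
Removing M increases the component count from 2 to 3, so M is a cut vertex.
By contrast removing C leaves 2 components; it is not a cut vertex. No other vertex is a cut vertex either.

H, I, M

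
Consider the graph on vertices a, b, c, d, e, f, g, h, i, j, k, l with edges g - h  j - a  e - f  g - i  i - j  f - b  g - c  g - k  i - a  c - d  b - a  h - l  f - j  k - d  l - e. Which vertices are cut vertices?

Removing g increases the component count from 1 to 2, so g is a cut vertex.
By contrast removing a leaves 1 component; it is not a cut vertex. No other vertex is a cut vertex either.

g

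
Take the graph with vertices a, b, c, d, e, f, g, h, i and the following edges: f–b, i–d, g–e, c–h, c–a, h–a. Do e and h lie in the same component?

No

The component containing e is {e, g}, and h is not in it.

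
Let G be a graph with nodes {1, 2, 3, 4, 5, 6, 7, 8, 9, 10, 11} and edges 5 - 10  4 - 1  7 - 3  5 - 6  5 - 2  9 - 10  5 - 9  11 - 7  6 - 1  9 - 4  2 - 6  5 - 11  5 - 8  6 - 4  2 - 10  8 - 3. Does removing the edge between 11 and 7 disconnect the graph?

No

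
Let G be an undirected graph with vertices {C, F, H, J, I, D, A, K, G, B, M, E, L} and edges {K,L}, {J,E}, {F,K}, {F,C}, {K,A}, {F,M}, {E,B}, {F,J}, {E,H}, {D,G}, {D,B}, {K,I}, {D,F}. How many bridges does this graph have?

The edges on the cycle D-F-J-E-B-D are not bridges since each lies on that cycle.
But removing L - K disconnects L from K; removing F - M disconnects F from M; removing F - K disconnects F from K; removing D - G disconnects D from G — these are bridges.
In total 8 edges are bridges.

8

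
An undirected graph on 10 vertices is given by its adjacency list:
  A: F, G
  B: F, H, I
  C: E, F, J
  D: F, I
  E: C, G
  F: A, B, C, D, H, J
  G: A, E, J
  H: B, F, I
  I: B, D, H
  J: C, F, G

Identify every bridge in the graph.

none

The edges on the cycle F-J-C-F are not bridges since each lies on that cycle.
Every edge lies on some cycle, so there are no bridges.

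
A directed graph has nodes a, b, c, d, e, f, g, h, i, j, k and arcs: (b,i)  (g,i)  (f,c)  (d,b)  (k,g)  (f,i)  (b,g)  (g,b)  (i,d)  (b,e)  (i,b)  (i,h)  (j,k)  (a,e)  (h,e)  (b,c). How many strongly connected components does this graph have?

{b, d, g, i} are all mutually reachable — one SCC of size 4.
{f} is an SCC by itself.
{c} is an SCC by itself.
{j} is an SCC by itself.
{k} is an SCC by itself.
(and 3 more singleton SCCs)
That gives 8 strongly connected components.

8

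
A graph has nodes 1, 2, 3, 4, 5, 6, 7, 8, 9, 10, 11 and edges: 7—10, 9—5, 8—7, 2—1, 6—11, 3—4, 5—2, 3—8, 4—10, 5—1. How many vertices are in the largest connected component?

Starting from 6 we can reach 6, 11. That is one component of size 2.
Starting from 1 we can reach 1, 2, 5, 9. That is one component of size 4.
Starting from 3 we can reach 3, 4, 7, 8, 10. That is one component of size 5.
The largest has 5 vertices.

5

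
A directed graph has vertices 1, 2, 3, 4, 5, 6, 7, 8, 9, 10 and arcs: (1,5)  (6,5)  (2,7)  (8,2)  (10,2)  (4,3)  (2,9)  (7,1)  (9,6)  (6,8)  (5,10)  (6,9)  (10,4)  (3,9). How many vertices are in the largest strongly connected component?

10

{1, 2, 3, 4, 5, 6, 7, 8, 9, 10} are all mutually reachable — one SCC of size 10.
The largest has 10 vertices.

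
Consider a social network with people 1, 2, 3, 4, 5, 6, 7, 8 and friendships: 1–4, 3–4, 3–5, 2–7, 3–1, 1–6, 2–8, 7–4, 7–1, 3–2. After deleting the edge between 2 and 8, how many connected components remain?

Before removal there is 1 component.
2–8 is a bridge — removing it separates 2's side from 8's side.
After removal: 2 components.

2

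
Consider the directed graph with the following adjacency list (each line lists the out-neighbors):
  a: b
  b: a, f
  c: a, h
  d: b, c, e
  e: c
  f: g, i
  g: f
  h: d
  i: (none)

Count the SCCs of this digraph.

4

{c, d, e, h} are all mutually reachable — one SCC of size 4.
{f, g} are all mutually reachable — one SCC of size 2.
{a, b} are all mutually reachable — one SCC of size 2.
{i} is an SCC by itself.
That gives 4 strongly connected components.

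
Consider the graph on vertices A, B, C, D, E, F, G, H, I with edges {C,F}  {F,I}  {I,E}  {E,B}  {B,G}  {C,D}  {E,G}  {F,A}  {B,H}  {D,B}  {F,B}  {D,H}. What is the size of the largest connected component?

9

Starting from A we can reach A, B, C, D, E, F, G, H, I. That is one component of size 9.
The largest has 9 vertices.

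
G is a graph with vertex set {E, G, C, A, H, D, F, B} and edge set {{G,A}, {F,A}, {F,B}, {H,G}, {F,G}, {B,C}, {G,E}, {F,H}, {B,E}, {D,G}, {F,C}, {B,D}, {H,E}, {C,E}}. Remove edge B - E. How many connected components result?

B and E are still connected via B-C-E, so the component count stays at 1.

1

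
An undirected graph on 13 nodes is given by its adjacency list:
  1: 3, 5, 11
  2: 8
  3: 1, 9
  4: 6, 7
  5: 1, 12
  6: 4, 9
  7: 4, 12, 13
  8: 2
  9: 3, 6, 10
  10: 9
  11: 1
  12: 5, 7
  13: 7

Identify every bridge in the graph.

1-11, 10-9, 13-7, 2-8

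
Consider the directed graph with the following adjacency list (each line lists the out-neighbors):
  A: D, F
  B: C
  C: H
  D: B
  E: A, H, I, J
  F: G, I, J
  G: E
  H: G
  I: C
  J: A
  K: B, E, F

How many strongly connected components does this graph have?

2

{A, B, C, D, E, F, G, H, I, J} are all mutually reachable — one SCC of size 10.
{K} is an SCC by itself.
That gives 2 strongly connected components.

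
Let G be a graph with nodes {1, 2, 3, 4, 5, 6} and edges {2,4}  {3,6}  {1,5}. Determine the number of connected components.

3

Starting from 1 we can reach 1, 5. That is one component of size 2.
Starting from 2 we can reach 2, 4. That is one component of size 2.
Starting from 3 we can reach 3, 6. That is one component of size 2.
Total: 3 components.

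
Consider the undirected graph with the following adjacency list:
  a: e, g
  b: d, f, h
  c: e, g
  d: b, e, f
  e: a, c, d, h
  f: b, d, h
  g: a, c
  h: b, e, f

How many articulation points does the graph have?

1

Removing e increases the component count from 1 to 2, so e is a cut vertex.
By contrast removing g leaves 1 component; it is not a cut vertex. No other vertex is a cut vertex either.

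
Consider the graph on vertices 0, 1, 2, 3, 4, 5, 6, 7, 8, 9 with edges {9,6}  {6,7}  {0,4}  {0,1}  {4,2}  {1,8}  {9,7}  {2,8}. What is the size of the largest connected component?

5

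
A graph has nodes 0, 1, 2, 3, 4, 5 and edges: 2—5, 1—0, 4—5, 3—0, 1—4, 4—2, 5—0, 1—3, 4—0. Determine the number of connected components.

1

Starting from 0 we can reach 0, 1, 2, 3, 4, 5. That is one component of size 6.
Total: 1 component.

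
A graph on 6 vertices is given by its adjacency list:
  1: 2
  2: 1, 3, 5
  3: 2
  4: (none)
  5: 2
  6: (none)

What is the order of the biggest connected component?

4 is isolated — a component by itself.
6 is isolated — a component by itself.
Starting from 1 we can reach 1, 2, 3, 5. That is one component of size 4.
The largest has 4 vertices.

4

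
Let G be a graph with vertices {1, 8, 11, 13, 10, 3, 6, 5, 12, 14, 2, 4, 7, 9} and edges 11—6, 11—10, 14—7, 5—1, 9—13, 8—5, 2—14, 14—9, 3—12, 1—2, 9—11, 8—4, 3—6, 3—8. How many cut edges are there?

The edges on the cycle 3-8-5-1-2-14-9-11-6-3 are not bridges since each lies on that cycle.
But removing 10—11 disconnects 10 from 11; removing 3—12 disconnects 3 from 12; removing 7—14 disconnects 7 from 14; removing 13—9 disconnects 13 from 9 — these are bridges.
In total 5 edges are bridges.

5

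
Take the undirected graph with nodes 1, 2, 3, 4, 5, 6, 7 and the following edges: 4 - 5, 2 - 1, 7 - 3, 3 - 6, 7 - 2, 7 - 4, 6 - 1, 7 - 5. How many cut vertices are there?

1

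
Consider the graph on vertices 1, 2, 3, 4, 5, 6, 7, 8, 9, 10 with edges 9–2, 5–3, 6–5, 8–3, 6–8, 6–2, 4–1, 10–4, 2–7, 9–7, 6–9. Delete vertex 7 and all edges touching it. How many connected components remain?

With 7 gone, the remaining components are: {1, 4, 10}; {2, 3, 5, 6, 8, 9}.
That is 2 components.

2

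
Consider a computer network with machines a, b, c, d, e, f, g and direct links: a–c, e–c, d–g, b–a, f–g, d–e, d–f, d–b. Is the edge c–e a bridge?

No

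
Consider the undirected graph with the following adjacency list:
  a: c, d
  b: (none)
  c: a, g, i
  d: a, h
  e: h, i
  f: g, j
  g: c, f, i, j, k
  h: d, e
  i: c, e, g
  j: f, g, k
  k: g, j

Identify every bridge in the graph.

The edges on the cycle g-c-a-d-h-e-i-g are not bridges since each lies on that cycle.
Every edge lies on some cycle, so there are no bridges.

none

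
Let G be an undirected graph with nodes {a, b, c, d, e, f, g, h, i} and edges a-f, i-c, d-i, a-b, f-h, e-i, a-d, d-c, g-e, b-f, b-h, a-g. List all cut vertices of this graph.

Removing a increases the component count from 1 to 2, so a is a cut vertex.
By contrast removing i leaves 1 component; it is not a cut vertex. No other vertex is a cut vertex either.

a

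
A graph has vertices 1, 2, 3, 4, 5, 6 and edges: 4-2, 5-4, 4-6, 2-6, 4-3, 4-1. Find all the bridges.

1-4, 3-4, 4-5

The edges on the cycle 4-2-6-4 are not bridges since each lies on that cycle.
But removing 5-4 disconnects 5 from 4; removing 1-4 disconnects 1 from 4; removing 3-4 disconnects 3 from 4 — these are bridges.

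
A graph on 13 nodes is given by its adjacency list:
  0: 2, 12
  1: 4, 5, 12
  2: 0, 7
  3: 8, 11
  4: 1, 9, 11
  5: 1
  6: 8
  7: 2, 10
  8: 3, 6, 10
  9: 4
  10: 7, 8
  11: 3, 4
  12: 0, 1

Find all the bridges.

1-5, 4-9, 6-8

The edges on the cycle 3-11-4-1-12-0-2-7-10-8-3 are not bridges since each lies on that cycle.
But removing 8-6 disconnects 8 from 6; removing 5-1 disconnects 5 from 1; removing 4-9 disconnects 4 from 9 — these are bridges.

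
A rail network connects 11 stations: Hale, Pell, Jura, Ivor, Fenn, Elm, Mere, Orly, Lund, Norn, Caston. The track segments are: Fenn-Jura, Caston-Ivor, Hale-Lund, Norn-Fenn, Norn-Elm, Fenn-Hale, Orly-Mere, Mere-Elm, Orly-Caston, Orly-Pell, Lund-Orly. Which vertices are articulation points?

Removing Fenn increases the component count from 1 to 2, so Fenn is a cut vertex.
Removing Orly increases the component count from 1 to 3, so Orly is a cut vertex.
Removing Caston increases the component count from 1 to 2, so Caston is a cut vertex.
By contrast removing Hale leaves 1 component; it is not a cut vertex. No other vertex is a cut vertex either.

Fenn, Orly, Caston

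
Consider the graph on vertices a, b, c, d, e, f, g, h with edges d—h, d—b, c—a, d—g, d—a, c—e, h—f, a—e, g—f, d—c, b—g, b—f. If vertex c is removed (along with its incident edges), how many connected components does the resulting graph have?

1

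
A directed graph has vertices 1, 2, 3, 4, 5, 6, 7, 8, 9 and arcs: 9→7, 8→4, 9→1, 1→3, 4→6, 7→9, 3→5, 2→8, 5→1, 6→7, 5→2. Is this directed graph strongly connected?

Yes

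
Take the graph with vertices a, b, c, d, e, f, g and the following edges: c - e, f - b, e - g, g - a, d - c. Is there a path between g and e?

From g we can reach a, c, d, e, g, which includes e.

Yes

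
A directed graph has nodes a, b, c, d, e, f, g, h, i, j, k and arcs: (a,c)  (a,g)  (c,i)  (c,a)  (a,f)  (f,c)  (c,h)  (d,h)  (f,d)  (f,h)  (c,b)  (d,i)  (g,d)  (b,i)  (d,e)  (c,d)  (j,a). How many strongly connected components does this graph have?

{a, c, f} are all mutually reachable — one SCC of size 3.
{h} is an SCC by itself.
{d} is an SCC by itself.
{e} is an SCC by itself.
{b} is an SCC by itself.
(and 4 more singleton SCCs)
That gives 9 strongly connected components.

9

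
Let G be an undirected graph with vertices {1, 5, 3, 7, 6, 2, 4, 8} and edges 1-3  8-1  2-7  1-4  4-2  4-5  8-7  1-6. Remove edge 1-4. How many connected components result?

1 and 4 are still connected via 1-8-7-2-4, so the component count stays at 1.

1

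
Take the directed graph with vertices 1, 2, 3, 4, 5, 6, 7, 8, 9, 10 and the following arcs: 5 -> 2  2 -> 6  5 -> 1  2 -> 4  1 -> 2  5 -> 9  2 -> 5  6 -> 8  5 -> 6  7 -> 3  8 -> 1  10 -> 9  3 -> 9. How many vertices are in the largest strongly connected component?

{1, 2, 5, 6, 8} are all mutually reachable — one SCC of size 5.
{10} is an SCC by itself.
{4} is an SCC by itself.
{7} is an SCC by itself.
{9} is an SCC by itself.
(and 1 more singleton SCC)
The largest has 5 vertices.

5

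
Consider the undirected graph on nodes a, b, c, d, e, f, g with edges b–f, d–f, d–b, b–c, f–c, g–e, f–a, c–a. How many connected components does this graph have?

2

Starting from e we can reach e, g. That is one component of size 2.
Starting from a we can reach a, b, c, d, f. That is one component of size 5.
Total: 2 components.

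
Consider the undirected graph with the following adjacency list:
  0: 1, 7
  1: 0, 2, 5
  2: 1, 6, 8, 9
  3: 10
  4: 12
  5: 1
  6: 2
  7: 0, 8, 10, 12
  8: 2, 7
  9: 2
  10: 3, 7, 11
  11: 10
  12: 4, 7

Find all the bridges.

1-5, 10-11, 10-3, 10-7, 12-4, 12-7, 2-6, 2-9

The edges on the cycle 2-8-7-0-1-2 are not bridges since each lies on that cycle.
But removing 7-12 disconnects 7 from 12; removing 2-6 disconnects 2 from 6; removing 7-10 disconnects 7 from 10; removing 2-9 disconnects 2 from 9 — these are bridges.
In total 8 edges are bridges.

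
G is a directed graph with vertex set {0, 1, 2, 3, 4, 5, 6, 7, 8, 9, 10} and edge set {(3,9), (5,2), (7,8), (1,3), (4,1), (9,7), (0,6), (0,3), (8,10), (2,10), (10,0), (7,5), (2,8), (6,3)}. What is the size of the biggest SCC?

9

{0, 2, 3, 5, 6, 7, 8, 9, 10} are all mutually reachable — one SCC of size 9.
{4} is an SCC by itself.
{1} is an SCC by itself.
The largest has 9 vertices.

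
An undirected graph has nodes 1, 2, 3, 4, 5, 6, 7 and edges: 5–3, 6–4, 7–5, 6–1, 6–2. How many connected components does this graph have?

2

Starting from 3 we can reach 3, 5, 7. That is one component of size 3.
Starting from 1 we can reach 1, 2, 4, 6. That is one component of size 4.
Total: 2 components.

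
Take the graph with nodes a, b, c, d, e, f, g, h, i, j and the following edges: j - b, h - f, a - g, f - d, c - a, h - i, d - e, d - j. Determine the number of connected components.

2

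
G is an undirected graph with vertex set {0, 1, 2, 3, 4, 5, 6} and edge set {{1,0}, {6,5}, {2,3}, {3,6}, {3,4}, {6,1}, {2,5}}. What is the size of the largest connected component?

Starting from 0 we can reach 0, 1, 2, 3, 4, 5, 6. That is one component of size 7.
The largest has 7 vertices.

7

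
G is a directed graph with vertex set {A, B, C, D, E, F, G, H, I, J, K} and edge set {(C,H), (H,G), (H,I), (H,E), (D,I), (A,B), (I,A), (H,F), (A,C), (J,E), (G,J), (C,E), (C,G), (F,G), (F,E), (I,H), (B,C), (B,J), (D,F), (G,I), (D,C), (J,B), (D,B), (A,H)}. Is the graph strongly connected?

There is no directed path from E to D, so the graph is not strongly connected.

No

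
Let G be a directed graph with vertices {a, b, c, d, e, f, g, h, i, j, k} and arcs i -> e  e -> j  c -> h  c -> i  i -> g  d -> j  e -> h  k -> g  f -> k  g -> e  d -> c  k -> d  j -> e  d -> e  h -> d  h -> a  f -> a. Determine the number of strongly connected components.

{c, d, e, g, h, i, j} are all mutually reachable — one SCC of size 7.
{f} is an SCC by itself.
{a} is an SCC by itself.
{k} is an SCC by itself.
{b} is an SCC by itself.
That gives 5 strongly connected components.

5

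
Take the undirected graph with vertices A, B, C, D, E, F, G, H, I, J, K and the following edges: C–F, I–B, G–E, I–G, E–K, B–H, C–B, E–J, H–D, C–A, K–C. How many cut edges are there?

The edges on the cycle I-G-E-K-C-B-I are not bridges since each lies on that cycle.
But removing F–C disconnects F from C; removing J–E disconnects J from E; removing C–A disconnects C from A; removing D–H disconnects D from H — these are bridges.
In total 5 edges are bridges.

5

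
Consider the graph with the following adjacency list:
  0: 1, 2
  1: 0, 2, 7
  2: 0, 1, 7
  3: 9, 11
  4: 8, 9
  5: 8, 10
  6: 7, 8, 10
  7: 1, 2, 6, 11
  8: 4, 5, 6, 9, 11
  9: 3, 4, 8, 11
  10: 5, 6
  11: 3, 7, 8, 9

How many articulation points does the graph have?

Removing 7 increases the component count from 1 to 2, so 7 is a cut vertex.
By contrast removing 5 leaves 1 component; it is not a cut vertex. No other vertex is a cut vertex either.

1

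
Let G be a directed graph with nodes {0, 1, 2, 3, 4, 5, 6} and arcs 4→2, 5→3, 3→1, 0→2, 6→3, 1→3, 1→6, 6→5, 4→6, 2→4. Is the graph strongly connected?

There is no directed path from 3 to 2, so the graph is not strongly connected.

No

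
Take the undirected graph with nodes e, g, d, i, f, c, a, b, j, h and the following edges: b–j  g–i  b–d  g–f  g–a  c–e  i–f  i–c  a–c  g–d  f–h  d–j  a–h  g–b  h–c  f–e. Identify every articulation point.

g

Removing g increases the component count from 1 to 2, so g is a cut vertex.
By contrast removing a leaves 1 component; it is not a cut vertex. No other vertex is a cut vertex either.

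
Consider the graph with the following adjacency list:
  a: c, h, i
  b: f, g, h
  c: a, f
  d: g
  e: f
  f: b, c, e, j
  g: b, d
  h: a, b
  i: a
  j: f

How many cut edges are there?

5

The edges on the cycle c-a-h-b-f-c are not bridges since each lies on that cycle.
But removing f-e disconnects f from e; removing a-i disconnects a from i; removing f-j disconnects f from j; removing g-d disconnects g from d — these are bridges.
In total 5 edges are bridges.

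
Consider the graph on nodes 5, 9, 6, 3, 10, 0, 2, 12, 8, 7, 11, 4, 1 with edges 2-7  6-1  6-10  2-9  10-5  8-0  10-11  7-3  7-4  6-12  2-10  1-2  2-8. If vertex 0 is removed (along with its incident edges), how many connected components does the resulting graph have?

1

With 0 gone, the remaining components are: {1, 2, 3, 4, 5, 6, 7, 8, 9, 10, 11, 12}.
That is 1 component.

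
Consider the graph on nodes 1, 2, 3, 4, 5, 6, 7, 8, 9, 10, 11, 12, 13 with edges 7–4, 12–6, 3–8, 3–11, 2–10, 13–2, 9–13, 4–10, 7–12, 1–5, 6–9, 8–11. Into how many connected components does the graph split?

3

Starting from 1 we can reach 1, 5. That is one component of size 2.
Starting from 3 we can reach 3, 8, 11. That is one component of size 3.
Starting from 2 we can reach 2, 4, 6, 7, 9, 10, 12, 13. That is one component of size 8.
Total: 3 components.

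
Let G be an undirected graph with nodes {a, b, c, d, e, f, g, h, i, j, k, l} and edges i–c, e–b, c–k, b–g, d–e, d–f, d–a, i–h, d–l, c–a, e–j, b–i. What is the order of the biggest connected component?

12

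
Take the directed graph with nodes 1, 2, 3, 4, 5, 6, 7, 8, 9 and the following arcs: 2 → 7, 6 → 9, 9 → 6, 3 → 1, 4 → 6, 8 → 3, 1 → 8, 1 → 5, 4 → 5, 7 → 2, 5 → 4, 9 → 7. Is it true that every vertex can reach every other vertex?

No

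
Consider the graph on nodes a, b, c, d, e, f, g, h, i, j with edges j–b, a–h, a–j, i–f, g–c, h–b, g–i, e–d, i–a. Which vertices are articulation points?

a, g, i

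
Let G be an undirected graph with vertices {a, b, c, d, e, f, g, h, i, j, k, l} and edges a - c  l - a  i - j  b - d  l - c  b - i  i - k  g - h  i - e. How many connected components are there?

4

f is isolated — a component by itself.
Starting from g we can reach g, h. That is one component of size 2.
Starting from a we can reach a, c, l. That is one component of size 3.
Starting from b we can reach b, d, e, i, j, k. That is one component of size 6.
Total: 4 components.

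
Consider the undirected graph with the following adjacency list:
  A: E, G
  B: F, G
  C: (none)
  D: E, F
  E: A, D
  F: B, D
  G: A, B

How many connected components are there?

2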